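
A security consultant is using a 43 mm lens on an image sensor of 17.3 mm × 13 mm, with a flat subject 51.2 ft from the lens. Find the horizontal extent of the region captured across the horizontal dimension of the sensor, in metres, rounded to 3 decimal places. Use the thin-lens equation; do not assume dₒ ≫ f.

6.261 m

dₒ: 51.2 ft × 304.8 mm/ft = 15605.76 mm.
Similar triangles through the lens centre give W/dₒ = w/dᵢ; with 1/f = 1/dₒ + 1/dᵢ this gives W = w·(dₒ − f)/f.
W = 17.3 mm × (15605.8 − 43) / 43 = 17.3 × 361.9246 ≈ 6261.296 mm = 6.2613 m.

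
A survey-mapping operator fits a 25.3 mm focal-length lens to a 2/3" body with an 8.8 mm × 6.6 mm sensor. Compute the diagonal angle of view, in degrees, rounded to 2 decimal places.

Sensor diagonal = √(8.8² + 6.6²) = √121.0000 ≈ 11.0000 mm.
Angle of view α = 2·arctan(d/2f) with d = 11.0000 mm and f = 25.3 mm.
d/2f = 0.21739; arctan(0.21739) ≈ 12.2648°, so α ≈ 24.5295°.

24.53°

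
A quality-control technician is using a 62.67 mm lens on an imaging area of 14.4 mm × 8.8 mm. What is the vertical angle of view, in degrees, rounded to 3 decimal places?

Angle of view α = 2·arctan(h/2f) with h = 8.8 mm and f = 62.67 mm.
h/2f = 0.07021; arctan(0.07021) ≈ 4.0161°, so α ≈ 8.0322°.

8.032°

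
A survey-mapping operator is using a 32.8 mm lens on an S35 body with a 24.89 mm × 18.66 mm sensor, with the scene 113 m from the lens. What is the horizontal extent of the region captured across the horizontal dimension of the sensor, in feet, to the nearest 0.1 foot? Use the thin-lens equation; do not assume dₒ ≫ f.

281.2 ft

dₒ: 113 m = 113000 mm.
Similar triangles through the lens centre give W/dₒ = w/dᵢ; with 1/f = 1/dₒ + 1/dᵢ this gives W = w·(dₒ − f)/f.
W = 24.89 mm × (113000 − 32.8) / 32.8 = 24.89 × 3444.1220 ≈ 85724.195 mm = 85724.195/304.8 ft = 281.247 ft.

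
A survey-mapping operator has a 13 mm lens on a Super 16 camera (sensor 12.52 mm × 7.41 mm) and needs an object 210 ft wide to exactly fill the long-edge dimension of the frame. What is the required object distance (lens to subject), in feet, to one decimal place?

218.1 ft

W: 210 ft × 304.8 mm/ft = 64008.00 mm.
Magnification m = w/W = dᵢ/dₒ; combined with 1/f = 1/dₒ + 1/dᵢ this gives dₒ = f·(1 + W/w).
dₒ = 13 mm × (1 + 64008/12.52) = 13 × 5113.4599 ≈ 66474.979 mm = 66474.979/304.8 ft = 218.094 ft.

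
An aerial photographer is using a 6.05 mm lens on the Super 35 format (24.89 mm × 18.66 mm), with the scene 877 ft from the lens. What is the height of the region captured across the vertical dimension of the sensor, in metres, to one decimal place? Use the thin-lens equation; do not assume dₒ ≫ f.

dₒ: 877 ft × 304.8 mm/ft = 267309.59 mm.
Similar triangles through the lens centre give W/dₒ = h/dᵢ; with 1/f = 1/dₒ + 1/dᵢ this gives W = h·(dₒ − f)/f.
W = 18.66 mm × (267310 − 6.05) / 6.05 = 18.66 × 44182.4035 ≈ 824443.650 mm = 824.444 m.

824.4 m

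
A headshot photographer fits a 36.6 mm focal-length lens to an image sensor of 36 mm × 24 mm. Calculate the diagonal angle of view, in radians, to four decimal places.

1.0677 rad

Sensor diagonal = √(36² + 24²) = √1872.0000 ≈ 43.2666 mm.
Angle of view α = 2·arctan(d/2f) with d = 43.2666 mm and f = 36.6 mm.
d/2f = 0.59107; arctan(0.59107) ≈ 0.5338 rad, so α ≈ 1.0677 rad.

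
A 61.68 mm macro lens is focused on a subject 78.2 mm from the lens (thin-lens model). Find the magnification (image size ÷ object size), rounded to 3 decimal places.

Thin lens: 1/f = 1/dₒ + 1/dᵢ → 1/dᵢ = 1/61.68 − 1/78.2 = 0.0034250 mm⁻¹, so dᵢ ≈ 291.9719 mm.
Magnification m = dᵢ/dₒ = 291.9719/78.2 ≈ 3.73366.

3.734×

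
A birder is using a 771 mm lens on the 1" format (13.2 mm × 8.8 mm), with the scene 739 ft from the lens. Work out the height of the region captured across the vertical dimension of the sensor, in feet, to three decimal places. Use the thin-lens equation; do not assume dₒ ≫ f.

8.406 ft

dₒ: 739 ft × 304.8 mm/ft = 225247.19 mm.
Similar triangles through the lens centre give W/dₒ = h/dᵢ; with 1/f = 1/dₒ + 1/dᵢ this gives W = h·(dₒ − f)/f.
W = 8.8 mm × (225247 − 771) / 771 = 8.8 × 291.1494 ≈ 2562.115 mm = 2562.115/304.8 ft = 8.40589 ft.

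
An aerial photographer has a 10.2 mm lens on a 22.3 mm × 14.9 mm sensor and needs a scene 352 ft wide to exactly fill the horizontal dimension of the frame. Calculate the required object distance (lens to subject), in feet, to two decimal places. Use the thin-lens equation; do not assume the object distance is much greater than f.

161.04 ft

W: 352 ft × 304.8 mm/ft = 107289.60 mm.
Magnification m = w/W = dᵢ/dₒ; combined with 1/f = 1/dₒ + 1/dᵢ this gives dₒ = f·(1 + W/w).
dₒ = 10.2 mm × (1 + 107290/22.3) = 10.2 × 4812.1927 ≈ 49084.365 mm = 49084.365/304.8 ft = 161.038 ft.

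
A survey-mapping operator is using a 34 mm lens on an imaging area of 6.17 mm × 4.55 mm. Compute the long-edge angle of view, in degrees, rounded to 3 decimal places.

Angle of view α = 2·arctan(w/2f) with w = 6.17 mm and f = 34 mm.
w/2f = 0.09074; arctan(0.09074) ≈ 5.1846°, so α ≈ 10.3691°.

10.369°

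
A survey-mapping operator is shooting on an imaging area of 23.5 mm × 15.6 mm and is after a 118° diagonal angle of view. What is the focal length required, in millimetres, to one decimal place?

8.5 mm

Sensor diagonal = √(23.5² + 15.6²) = √795.6100 ≈ 28.2066 mm.
From α = 2·arctan(d/2f) we get f = d / (2·tan(α/2)).
With d = 28.2066 mm and α/2 = 59°, tan(α/2) ≈ 1.66428, so f ≈ 28.2066 / 3.32856 ≈ 8.4741 mm.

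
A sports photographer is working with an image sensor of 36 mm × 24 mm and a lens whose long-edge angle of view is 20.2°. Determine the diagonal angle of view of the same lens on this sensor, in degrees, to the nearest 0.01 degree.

24.17°

From the long-edge AOV: f = 36 / (2·tan(10.1°)) = 36 / 0.35625 ≈ 101.0514 mm.
Sensor diagonal = √(36² + 24²) = √1872.0000 ≈ 43.2666 mm.
Diagonal AOV = 2·arctan(43.2666 / (2 × 101.0514)) = 2·arctan(0.21408) ≈ 24.1672°.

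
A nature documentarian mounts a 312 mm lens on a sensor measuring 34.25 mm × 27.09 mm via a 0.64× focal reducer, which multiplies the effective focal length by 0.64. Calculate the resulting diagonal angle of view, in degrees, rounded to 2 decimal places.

12.48°

Effective focal length f = 312 × 0.64 = 199.68 mm.
Sensor diagonal = √(34.25² + 27.09²) = √1906.9306 ≈ 43.6684 mm.
α = 2·arctan(43.668 / (2 × 199.68)) = 2·arctan(0.10935) ≈ 12.4805°.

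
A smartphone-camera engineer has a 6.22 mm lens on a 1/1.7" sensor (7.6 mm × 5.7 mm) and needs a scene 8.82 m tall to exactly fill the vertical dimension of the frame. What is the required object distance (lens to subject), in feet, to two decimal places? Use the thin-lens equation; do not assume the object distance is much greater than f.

W: 8.82 m = 8820 mm.
Magnification m = h/W = dᵢ/dₒ; combined with 1/f = 1/dₒ + 1/dᵢ this gives dₒ = f·(1 + W/h).
dₒ = 6.22 mm × (1 + 8820/5.7) = 6.22 × 1548.3684 ≈ 9630.852 mm = 9630.852/304.8 ft = 31.5973 ft.

31.60 ft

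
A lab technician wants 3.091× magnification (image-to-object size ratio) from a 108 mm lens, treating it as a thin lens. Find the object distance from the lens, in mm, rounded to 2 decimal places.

With m = dᵢ/dₒ and 1/f = 1/dₒ + 1/dᵢ, substituting dᵢ = m·dₒ gives 1/f = (1 + 1/m)/dₒ, hence dₒ = f·(1 + 1/m).
dₒ = 108 × (1 + 1/3.091) = 108 × 1.32352 ≈ 142.940 mm.

142.94 mm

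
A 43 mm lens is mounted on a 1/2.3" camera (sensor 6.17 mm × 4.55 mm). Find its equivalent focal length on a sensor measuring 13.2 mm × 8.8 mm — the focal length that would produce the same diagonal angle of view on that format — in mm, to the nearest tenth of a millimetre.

Sensor diagonal = √(6.17² + 4.55²) = √58.7714 ≈ 7.6663 mm.
Sensor diagonal = √(13.2² + 8.8²) = √251.6800 ≈ 15.8644 mm.
Equal angle of view means equal diagonal/f ratio, so f₂ = f₁ · (diagonal₂/diagonal₁) = 43 × 15.8644/7.6663.
f₂ = 43 × 2.06939 ≈ 88.984 mm.

89.0 mm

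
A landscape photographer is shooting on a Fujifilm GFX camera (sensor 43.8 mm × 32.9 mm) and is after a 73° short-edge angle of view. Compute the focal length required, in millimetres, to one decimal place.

From α = 2·arctan(h/2f) we get f = h / (2·tan(α/2)).
With h = 32.9 mm and α/2 = 36.5°, tan(α/2) ≈ 0.73996, so f ≈ 32.9 / 1.47992 ≈ 22.2309 mm.

22.2 mm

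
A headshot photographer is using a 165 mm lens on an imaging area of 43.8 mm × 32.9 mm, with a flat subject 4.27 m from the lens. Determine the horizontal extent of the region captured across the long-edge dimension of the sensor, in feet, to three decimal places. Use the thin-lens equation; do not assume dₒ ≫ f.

3.575 ft

dₒ: 4.27 m = 4270 mm.
Similar triangles through the lens centre give W/dₒ = w/dᵢ; with 1/f = 1/dₒ + 1/dᵢ this gives W = w·(dₒ − f)/f.
W = 43.8 mm × (4270 − 165) / 165 = 43.8 × 24.8788 ≈ 1089.691 mm = 1089.691/304.8 ft = 3.5751 ft.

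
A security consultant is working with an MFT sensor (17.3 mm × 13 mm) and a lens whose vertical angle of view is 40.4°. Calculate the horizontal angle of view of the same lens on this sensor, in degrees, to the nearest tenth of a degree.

From the vertical AOV: f = 13 / (2·tan(20.2°)) = 13 / 0.73586 ≈ 17.6665 mm.
Horizontal AOV = 2·arctan(17.3 / (2 × 17.6665)) = 2·arctan(0.48963) ≈ 52.1753°.

52.2°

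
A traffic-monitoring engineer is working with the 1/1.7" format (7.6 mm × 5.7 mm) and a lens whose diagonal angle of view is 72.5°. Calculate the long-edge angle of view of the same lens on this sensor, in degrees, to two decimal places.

Sensor diagonal = √(7.6² + 5.7²) = √90.2500 ≈ 9.5000 mm.
From the diagonal AOV: f = 9.5000 / (2·tan(36.25°)) = 9.5000 / 1.46646 ≈ 6.4782 mm.
Long-edge AOV = 2·arctan(7.6 / (2 × 6.4782)) = 2·arctan(0.58658) ≈ 60.7904°.

60.79°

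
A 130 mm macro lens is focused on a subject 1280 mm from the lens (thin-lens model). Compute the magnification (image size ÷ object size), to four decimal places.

Thin lens: 1/f = 1/dₒ + 1/dᵢ → 1/dᵢ = 1/130 − 1/1280 = 0.0069111 mm⁻¹, so dᵢ ≈ 144.6957 mm.
Magnification m = dᵢ/dₒ = 144.6957/1280 ≈ 0.11304.

0.1130×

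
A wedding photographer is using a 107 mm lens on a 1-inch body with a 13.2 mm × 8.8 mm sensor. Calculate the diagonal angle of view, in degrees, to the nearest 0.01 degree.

Sensor diagonal = √(13.2² + 8.8²) = √251.6800 ≈ 15.8644 mm.
Angle of view α = 2·arctan(d/2f) with d = 15.8644 mm and f = 107 mm.
d/2f = 0.07413; arctan(0.07413) ≈ 4.2397°, so α ≈ 8.4795°.

8.48°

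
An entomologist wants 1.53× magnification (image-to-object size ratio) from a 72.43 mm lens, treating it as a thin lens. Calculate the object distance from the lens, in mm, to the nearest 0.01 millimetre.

119.77 mm

With m = dᵢ/dₒ and 1/f = 1/dₒ + 1/dᵢ, substituting dᵢ = m·dₒ gives 1/f = (1 + 1/m)/dₒ, hence dₒ = f·(1 + 1/m).
dₒ = 72.43 × (1 + 1/1.53) = 72.43 × 1.65359 ≈ 119.770 mm.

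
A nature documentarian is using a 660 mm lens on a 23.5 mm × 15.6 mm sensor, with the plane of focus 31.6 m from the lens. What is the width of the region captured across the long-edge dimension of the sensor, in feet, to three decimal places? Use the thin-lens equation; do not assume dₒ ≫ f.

dₒ: 31.6 m = 31600 mm.
Similar triangles through the lens centre give W/dₒ = w/dᵢ; with 1/f = 1/dₒ + 1/dᵢ this gives W = w·(dₒ − f)/f.
W = 23.5 mm × (31600 − 660) / 660 = 23.5 × 46.8788 ≈ 1101.652 mm = 1101.652/304.8 ft = 3.61434 ft.

3.614 ft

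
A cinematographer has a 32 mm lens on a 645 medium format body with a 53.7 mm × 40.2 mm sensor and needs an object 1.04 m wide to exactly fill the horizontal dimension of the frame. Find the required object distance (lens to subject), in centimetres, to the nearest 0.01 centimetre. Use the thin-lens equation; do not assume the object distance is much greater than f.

65.17 cm

W: 1.04 m = 1040 mm.
Magnification m = w/W = dᵢ/dₒ; combined with 1/f = 1/dₒ + 1/dᵢ this gives dₒ = f·(1 + W/w).
dₒ = 32 mm × (1 + 1040/53.7) = 32 × 20.3669 ≈ 651.739 mm = 65.1739 cm.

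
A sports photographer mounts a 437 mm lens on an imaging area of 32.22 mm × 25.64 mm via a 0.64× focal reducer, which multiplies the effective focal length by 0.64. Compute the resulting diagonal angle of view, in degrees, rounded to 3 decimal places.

8.420°

Effective focal length f = 437 × 0.64 = 279.68 mm.
Sensor diagonal = √(32.22² + 25.64²) = √1695.5380 ≈ 41.1769 mm.
α = 2·arctan(41.177 / (2 × 279.68)) = 2·arctan(0.07361) ≈ 8.4204°.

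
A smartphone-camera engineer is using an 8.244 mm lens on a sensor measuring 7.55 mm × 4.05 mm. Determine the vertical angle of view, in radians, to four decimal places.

Angle of view α = 2·arctan(h/2f) with h = 4.05 mm and f = 8.244 mm.
h/2f = 0.24563; arctan(0.24563) ≈ 0.2409 rad, so α ≈ 0.4817 rad.

0.4817 rad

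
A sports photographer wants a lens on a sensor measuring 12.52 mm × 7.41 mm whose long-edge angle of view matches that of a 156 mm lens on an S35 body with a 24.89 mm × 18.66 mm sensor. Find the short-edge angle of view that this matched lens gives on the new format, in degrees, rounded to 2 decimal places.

5.41°

Equal long-edge AOV ⇒ f₂ = f₁ · 12.52/24.89 = 156 × 0.50301 ≈ 78.4701 mm.
Short-edge AOV on the new format = 2·arctan(7.41 / (2 × 78.4701)) = 2·arctan(0.04722) ≈ 5.4065°.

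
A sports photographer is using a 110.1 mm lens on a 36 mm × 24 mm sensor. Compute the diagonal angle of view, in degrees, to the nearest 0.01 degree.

22.23°

Sensor diagonal = √(36² + 24²) = √1872.0000 ≈ 43.2666 mm.
Angle of view α = 2·arctan(d/2f) with d = 43.2666 mm and f = 110.1 mm.
d/2f = 0.19649; arctan(0.19649) ≈ 11.1163°, so α ≈ 22.2326°.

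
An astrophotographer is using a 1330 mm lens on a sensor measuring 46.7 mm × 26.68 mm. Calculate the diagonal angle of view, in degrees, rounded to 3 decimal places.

Sensor diagonal = √(46.7² + 26.68²) = √2892.7124 ≈ 53.7839 mm.
Angle of view α = 2·arctan(d/2f) with d = 53.7839 mm and f = 1330 mm.
d/2f = 0.02022; arctan(0.02022) ≈ 1.1583°, so α ≈ 2.3167°.

2.317°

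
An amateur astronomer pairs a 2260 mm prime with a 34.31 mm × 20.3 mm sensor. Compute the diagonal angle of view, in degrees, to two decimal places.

1.01°

Sensor diagonal = √(34.31² + 20.3²) = √1589.2661 ≈ 39.8656 mm.
Angle of view α = 2·arctan(d/2f) with d = 39.8656 mm and f = 2260 mm.
d/2f = 0.00882; arctan(0.00882) ≈ 0.5053°, so α ≈ 1.0107°.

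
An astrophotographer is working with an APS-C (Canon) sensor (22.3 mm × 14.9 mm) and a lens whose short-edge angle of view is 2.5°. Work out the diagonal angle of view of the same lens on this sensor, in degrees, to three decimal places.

4.498°

From the short-edge AOV: f = 14.9 / (2·tan(1.25°)) = 14.9 / 0.04364 ≈ 341.4287 mm.
Sensor diagonal = √(22.3² + 14.9²) = √719.3000 ≈ 26.8198 mm.
Diagonal AOV = 2·arctan(26.8198 / (2 × 341.4287)) = 2·arctan(0.03928) ≈ 4.4984°.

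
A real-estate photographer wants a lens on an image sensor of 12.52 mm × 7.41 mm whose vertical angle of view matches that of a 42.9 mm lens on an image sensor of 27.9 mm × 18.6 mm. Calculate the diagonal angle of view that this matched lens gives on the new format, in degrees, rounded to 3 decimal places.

46.111°

Equal vertical AOV ⇒ f₂ = f₁ · 7.41/18.6 = 42.9 × 0.39839 ≈ 17.0908 mm.
Sensor diagonal = √(12.52² + 7.41²) = √211.6585 ≈ 14.5485 mm.
Diagonal AOV on the new format = 2·arctan(14.5485 / (2 × 17.0908)) = 2·arctan(0.42562) ≈ 46.1115°.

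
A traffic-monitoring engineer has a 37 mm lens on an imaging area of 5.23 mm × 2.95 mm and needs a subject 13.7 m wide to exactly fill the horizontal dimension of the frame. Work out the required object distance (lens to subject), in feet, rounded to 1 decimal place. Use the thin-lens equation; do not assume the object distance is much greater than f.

318.1 ft

W: 13.7 m = 13700 mm.
Magnification m = w/W = dᵢ/dₒ; combined with 1/f = 1/dₒ + 1/dᵢ this gives dₒ = f·(1 + W/w).
dₒ = 37 mm × (1 + 13700/5.23) = 37 × 2620.5029 ≈ 96958.606 mm = 96958.606/304.8 ft = 318.106 ft.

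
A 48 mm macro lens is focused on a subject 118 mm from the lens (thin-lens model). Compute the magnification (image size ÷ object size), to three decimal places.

0.686×

Thin lens: 1/f = 1/dₒ + 1/dᵢ → 1/dᵢ = 1/48 − 1/118 = 0.0123588 mm⁻¹, so dᵢ ≈ 80.9143 mm.
Magnification m = dᵢ/dₒ = 80.9143/118 ≈ 0.68571.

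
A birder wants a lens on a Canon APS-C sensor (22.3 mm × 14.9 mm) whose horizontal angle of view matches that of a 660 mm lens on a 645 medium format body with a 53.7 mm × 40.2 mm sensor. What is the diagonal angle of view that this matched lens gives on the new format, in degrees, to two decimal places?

5.60°

Equal horizontal AOV ⇒ f₂ = f₁ · 22.3/53.7 = 660 × 0.41527 ≈ 274.0782 mm.
Sensor diagonal = √(22.3² + 14.9²) = √719.3000 ≈ 26.8198 mm.
Diagonal AOV on the new format = 2·arctan(26.8198 / (2 × 274.0782)) = 2·arctan(0.04893) ≈ 5.6022°.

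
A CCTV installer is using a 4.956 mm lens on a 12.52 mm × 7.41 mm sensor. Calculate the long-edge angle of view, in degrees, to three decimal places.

103.263°

Angle of view α = 2·arctan(w/2f) with w = 12.52 mm and f = 4.956 mm.
w/2f = 1.26312; arctan(1.26312) ≈ 51.6316°, so α ≈ 103.2632°.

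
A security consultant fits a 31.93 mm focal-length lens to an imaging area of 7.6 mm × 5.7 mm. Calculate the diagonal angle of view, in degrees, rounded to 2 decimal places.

16.92°

Sensor diagonal = √(7.6² + 5.7²) = √90.2500 ≈ 9.5000 mm.
Angle of view α = 2·arctan(d/2f) with d = 9.5000 mm and f = 31.93 mm.
d/2f = 0.14876; arctan(0.14876) ≈ 8.4614°, so α ≈ 16.9229°.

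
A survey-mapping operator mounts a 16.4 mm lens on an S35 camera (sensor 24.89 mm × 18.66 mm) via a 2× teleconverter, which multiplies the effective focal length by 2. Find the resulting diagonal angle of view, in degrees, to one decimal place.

50.7°

Effective focal length f = 16.4 × 2 = 32.8 mm.
Sensor diagonal = √(24.89² + 18.66²) = √967.7077 ≈ 31.1080 mm.
α = 2·arctan(31.108 / (2 × 32.8)) = 2·arctan(0.47421) ≈ 50.7413°.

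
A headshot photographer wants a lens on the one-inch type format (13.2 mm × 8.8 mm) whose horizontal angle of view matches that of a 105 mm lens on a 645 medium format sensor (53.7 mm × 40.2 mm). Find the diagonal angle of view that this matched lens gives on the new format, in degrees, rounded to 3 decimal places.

34.168°

Equal horizontal AOV ⇒ f₂ = f₁ · 13.2/53.7 = 105 × 0.24581 ≈ 25.8101 mm.
Sensor diagonal = √(13.2² + 8.8²) = √251.6800 ≈ 15.8644 mm.
Diagonal AOV on the new format = 2·arctan(15.8644 / (2 × 25.8101)) = 2·arctan(0.30733) ≈ 34.1676°.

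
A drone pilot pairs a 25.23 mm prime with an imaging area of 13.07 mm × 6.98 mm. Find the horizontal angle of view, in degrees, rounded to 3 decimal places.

Angle of view α = 2·arctan(w/2f) with w = 13.07 mm and f = 25.23 mm.
w/2f = 0.25902; arctan(0.25902) ≈ 14.5215°, so α ≈ 29.0429°.

29.043°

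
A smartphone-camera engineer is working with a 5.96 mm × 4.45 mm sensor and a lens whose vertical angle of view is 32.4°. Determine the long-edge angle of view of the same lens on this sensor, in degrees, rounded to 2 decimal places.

42.52°

From the vertical AOV: f = 4.45 / (2·tan(16.2°)) = 4.45 / 0.58105 ≈ 7.6585 mm.
Long-edge AOV = 2·arctan(5.96 / (2 × 7.6585)) = 2·arctan(0.38911) ≈ 42.5230°.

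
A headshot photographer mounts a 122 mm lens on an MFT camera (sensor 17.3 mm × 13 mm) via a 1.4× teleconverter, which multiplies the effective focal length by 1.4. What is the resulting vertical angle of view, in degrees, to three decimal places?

4.359°

Effective focal length f = 122 × 1.4 = 170.8 mm.
α = 2·arctan(13 / (2 × 170.8)) = 2·arctan(0.03806) ≈ 4.3588°.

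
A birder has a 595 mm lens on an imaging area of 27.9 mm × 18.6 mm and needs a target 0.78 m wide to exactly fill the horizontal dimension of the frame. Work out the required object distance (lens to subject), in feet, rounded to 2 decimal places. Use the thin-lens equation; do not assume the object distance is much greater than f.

56.53 ft

W: 0.78 m = 780 mm.
Magnification m = w/W = dᵢ/dₒ; combined with 1/f = 1/dₒ + 1/dᵢ this gives dₒ = f·(1 + W/w).
dₒ = 595 mm × (1 + 780/27.9) = 595 × 28.9570 ≈ 17229.409 mm = 17229.409/304.8 ft = 56.5269 ft.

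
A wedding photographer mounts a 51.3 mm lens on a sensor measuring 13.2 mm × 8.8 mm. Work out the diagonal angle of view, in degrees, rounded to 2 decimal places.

Sensor diagonal = √(13.2² + 8.8²) = √251.6800 ≈ 15.8644 mm.
Angle of view α = 2·arctan(d/2f) with d = 15.8644 mm and f = 51.3 mm.
d/2f = 0.15462; arctan(0.15462) ≈ 8.7897°, so α ≈ 17.5794°.

17.58°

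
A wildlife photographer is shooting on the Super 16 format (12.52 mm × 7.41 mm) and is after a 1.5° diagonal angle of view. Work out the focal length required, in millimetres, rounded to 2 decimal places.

555.68 mm

Sensor diagonal = √(12.52² + 7.41²) = √211.6585 ≈ 14.5485 mm.
From α = 2·arctan(d/2f) we get f = d / (2·tan(α/2)).
With d = 14.5485 mm and α/2 = 0.75°, tan(α/2) ≈ 0.01309, so f ≈ 14.5485 / 0.02618 ≈ 555.6796 mm.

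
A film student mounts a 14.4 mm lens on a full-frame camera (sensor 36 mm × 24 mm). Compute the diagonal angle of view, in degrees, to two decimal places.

Sensor diagonal = √(36² + 24²) = √1872.0000 ≈ 43.2666 mm.
Angle of view α = 2·arctan(d/2f) with d = 43.2666 mm and f = 14.4 mm.
d/2f = 1.50231; arctan(1.50231) ≈ 56.3507°, so α ≈ 112.7013°.

112.70°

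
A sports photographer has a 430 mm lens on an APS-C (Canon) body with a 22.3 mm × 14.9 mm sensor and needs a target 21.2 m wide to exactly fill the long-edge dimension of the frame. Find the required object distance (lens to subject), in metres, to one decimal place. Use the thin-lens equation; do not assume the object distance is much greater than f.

409.2 m

W: 21.2 m = 21200 mm.
Magnification m = w/W = dᵢ/dₒ; combined with 1/f = 1/dₒ + 1/dᵢ this gives dₒ = f·(1 + W/w).
dₒ = 430 mm × (1 + 21200/22.3) = 430 × 951.6726 ≈ 409219.238 mm = 409.219 m.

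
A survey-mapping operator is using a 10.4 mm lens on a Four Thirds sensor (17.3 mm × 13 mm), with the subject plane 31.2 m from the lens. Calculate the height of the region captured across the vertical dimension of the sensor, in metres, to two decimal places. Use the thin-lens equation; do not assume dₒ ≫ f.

dₒ: 31.2 m = 31200 mm.
Similar triangles through the lens centre give W/dₒ = h/dᵢ; with 1/f = 1/dₒ + 1/dᵢ this gives W = h·(dₒ − f)/f.
W = 13 mm × (31200 − 10.4) / 10.4 = 13 × 2999.0000 ≈ 38987.000 mm = 38.987 m.

38.99 m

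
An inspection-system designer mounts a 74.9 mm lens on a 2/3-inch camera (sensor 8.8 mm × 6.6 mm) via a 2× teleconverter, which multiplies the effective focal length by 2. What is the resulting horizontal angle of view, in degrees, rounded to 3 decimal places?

3.365°

Effective focal length f = 74.9 × 2 = 149.8 mm.
α = 2·arctan(8.8 / (2 × 149.8)) = 2·arctan(0.02937) ≈ 3.3649°.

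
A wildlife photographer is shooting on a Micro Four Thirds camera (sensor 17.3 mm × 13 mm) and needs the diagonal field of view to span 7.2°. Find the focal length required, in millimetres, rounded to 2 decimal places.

Sensor diagonal = √(17.3² + 13²) = √468.2900 ≈ 21.6400 mm.
From α = 2·arctan(d/2f) we get f = d / (2·tan(α/2)).
With d = 21.6400 mm and α/2 = 3.6°, tan(α/2) ≈ 0.06291, so f ≈ 21.6400 / 0.12583 ≈ 171.9790 mm.

171.98 mm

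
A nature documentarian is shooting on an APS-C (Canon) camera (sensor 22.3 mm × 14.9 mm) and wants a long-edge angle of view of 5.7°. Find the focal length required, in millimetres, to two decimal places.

223.97 mm

From α = 2·arctan(w/2f) we get f = w / (2·tan(α/2)).
With w = 22.3 mm and α/2 = 2.85°, tan(α/2) ≈ 0.04978, so f ≈ 22.3 / 0.09957 ≈ 223.9723 mm.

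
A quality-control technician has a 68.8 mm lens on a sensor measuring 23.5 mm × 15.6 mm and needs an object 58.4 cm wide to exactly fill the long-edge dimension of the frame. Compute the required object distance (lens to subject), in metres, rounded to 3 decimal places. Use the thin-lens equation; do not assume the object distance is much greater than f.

W: 58.4 cm = 584 mm.
Magnification m = w/W = dᵢ/dₒ; combined with 1/f = 1/dₒ + 1/dᵢ this gives dₒ = f·(1 + W/w).
dₒ = 68.8 mm × (1 + 584/23.5) = 68.8 × 25.8511 ≈ 1778.553 mm = 1.77855 m.

1.779 m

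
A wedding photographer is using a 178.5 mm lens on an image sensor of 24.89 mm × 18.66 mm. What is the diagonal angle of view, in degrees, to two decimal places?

9.96°

Sensor diagonal = √(24.89² + 18.66²) = √967.7077 ≈ 31.1080 mm.
Angle of view α = 2·arctan(d/2f) with d = 31.1080 mm and f = 178.5 mm.
d/2f = 0.08714; arctan(0.08714) ≈ 4.9800°, so α ≈ 9.9600°.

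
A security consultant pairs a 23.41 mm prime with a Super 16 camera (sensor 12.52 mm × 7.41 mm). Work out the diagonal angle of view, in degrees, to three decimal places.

34.523°

Sensor diagonal = √(12.52² + 7.41²) = √211.6585 ≈ 14.5485 mm.
Angle of view α = 2·arctan(d/2f) with d = 14.5485 mm and f = 23.41 mm.
d/2f = 0.31073; arctan(0.31073) ≈ 17.2617°, so α ≈ 34.5234°.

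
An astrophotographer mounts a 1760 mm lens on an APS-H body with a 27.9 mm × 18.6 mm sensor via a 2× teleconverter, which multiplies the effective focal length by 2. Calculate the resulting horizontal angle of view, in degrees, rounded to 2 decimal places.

0.45°

Effective focal length f = 1760 × 2 = 3520 mm.
α = 2·arctan(27.9 / (2 × 3520)) = 2·arctan(0.00396) ≈ 0.4541°.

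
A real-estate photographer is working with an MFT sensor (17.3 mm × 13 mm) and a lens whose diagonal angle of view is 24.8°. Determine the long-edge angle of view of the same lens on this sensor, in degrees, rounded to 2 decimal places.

Sensor diagonal = √(17.3² + 13²) = √468.2900 ≈ 21.6400 mm.
From the diagonal AOV: f = 21.6400 / (2·tan(12.4°)) = 21.6400 / 0.43973 ≈ 49.2122 mm.
Long-edge AOV = 2·arctan(17.3 / (2 × 49.2122)) = 2·arctan(0.17577) ≈ 19.9380°.

19.94°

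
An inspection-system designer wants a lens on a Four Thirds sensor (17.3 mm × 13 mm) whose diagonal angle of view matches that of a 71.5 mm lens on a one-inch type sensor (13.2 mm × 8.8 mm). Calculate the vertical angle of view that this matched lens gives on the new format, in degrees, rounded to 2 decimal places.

Sensor diagonal = √(13.2² + 8.8²) = √251.6800 ≈ 15.8644 mm.
Sensor diagonal = √(17.3² + 13²) = √468.2900 ≈ 21.6400 mm.
Equal diagonal AOV ⇒ f₂ = f₁ · 21.6400/15.8644 = 71.5 × 1.36406 ≈ 97.5302 mm.
Vertical AOV on the new format = 2·arctan(13 / (2 × 97.5302)) = 2·arctan(0.06665) ≈ 7.6258°.

7.63°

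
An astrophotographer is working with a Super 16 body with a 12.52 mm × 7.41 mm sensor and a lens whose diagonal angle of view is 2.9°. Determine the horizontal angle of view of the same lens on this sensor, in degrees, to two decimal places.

2.50°

Sensor diagonal = √(12.52² + 7.41²) = √211.6585 ≈ 14.5485 mm.
From the diagonal AOV: f = 14.5485 / (2·tan(1.45°)) = 14.5485 / 0.05063 ≈ 287.3755 mm.
Horizontal AOV = 2·arctan(12.52 / (2 × 287.3755)) = 2·arctan(0.02178) ≈ 2.4958°.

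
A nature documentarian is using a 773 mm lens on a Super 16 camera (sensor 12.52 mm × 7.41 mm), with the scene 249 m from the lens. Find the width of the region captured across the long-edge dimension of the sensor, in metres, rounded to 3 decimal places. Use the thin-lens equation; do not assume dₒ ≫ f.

4.020 m

dₒ: 249 m = 249000 mm.
Similar triangles through the lens centre give W/dₒ = w/dᵢ; with 1/f = 1/dₒ + 1/dᵢ this gives W = w·(dₒ − f)/f.
W = 12.52 mm × (249000 − 773) / 773 = 12.52 × 321.1216 ≈ 4020.442 mm = 4.02044 m.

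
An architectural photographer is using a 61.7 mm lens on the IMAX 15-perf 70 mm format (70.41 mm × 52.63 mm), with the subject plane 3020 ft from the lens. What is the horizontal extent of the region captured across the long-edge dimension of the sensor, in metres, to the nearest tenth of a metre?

dₒ: 3020 ft × 304.8 mm/ft = 920495.97 mm.
Similar triangles through the lens centre give W/dₒ = w/dᵢ; with 1/f = 1/dₒ + 1/dᵢ this gives W = w·(dₒ − f)/f.
W = 70.41 mm × (920496 − 61.7) / 61.7 = 70.41 × 14917.8974 ≈ 1050369.157 mm = 1050.37 m.

1050.4 m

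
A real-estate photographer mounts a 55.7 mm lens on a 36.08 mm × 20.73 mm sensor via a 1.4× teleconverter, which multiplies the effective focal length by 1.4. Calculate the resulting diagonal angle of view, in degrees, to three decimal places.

29.878°

Effective focal length f = 55.7 × 1.4 = 77.98 mm.
Sensor diagonal = √(36.08² + 20.73²) = √1731.4993 ≈ 41.6113 mm.
α = 2·arctan(41.611 / (2 × 77.98)) = 2·arctan(0.26681) ≈ 29.8779°.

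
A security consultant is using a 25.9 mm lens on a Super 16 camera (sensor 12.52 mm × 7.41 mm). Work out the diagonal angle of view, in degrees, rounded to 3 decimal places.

Sensor diagonal = √(12.52² + 7.41²) = √211.6585 ≈ 14.5485 mm.
Angle of view α = 2·arctan(d/2f) with d = 14.5485 mm and f = 25.9 mm.
d/2f = 0.28086; arctan(0.28086) ≈ 15.6879°, so α ≈ 31.3757°.

31.376°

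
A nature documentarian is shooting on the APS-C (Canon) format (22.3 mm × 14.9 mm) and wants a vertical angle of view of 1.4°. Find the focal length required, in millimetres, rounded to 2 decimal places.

From α = 2·arctan(h/2f) we get f = h / (2·tan(α/2)).
With h = 14.9 mm and α/2 = 0.7°, tan(α/2) ≈ 0.01222, so f ≈ 14.9 / 0.02444 ≈ 609.7605 mm.

609.76 mm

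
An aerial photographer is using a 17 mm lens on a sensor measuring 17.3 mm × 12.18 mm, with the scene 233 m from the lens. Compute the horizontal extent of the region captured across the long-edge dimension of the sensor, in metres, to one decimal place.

dₒ: 233 m = 233000 mm.
Similar triangles through the lens centre give W/dₒ = w/dᵢ; with 1/f = 1/dₒ + 1/dᵢ this gives W = w·(dₒ − f)/f.
W = 17.3 mm × (233000 − 17) / 17 = 17.3 × 13704.8824 ≈ 237094.465 mm = 237.094 m.

237.1 m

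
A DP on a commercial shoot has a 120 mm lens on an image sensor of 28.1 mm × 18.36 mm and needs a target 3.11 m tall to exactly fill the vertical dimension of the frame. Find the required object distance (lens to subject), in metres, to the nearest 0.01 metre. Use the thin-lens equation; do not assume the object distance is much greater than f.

W: 3.11 m = 3110 mm.
Magnification m = h/W = dᵢ/dₒ; combined with 1/f = 1/dₒ + 1/dᵢ this gives dₒ = f·(1 + W/h).
dₒ = 120 mm × (1 + 3110/18.36) = 120 × 170.3900 ≈ 20446.797 mm = 20.4468 m.

20.45 m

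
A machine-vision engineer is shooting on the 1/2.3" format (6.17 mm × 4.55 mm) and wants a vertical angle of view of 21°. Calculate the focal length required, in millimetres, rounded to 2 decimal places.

12.27 mm

From α = 2·arctan(h/2f) we get f = h / (2·tan(α/2)).
With h = 4.55 mm and α/2 = 10.5°, tan(α/2) ≈ 0.18534, so f ≈ 4.55 / 0.37068 ≈ 12.2748 mm.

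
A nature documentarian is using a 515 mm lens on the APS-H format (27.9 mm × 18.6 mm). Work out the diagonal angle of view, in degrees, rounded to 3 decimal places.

Sensor diagonal = √(27.9² + 18.6²) = √1124.3700 ≈ 33.5316 mm.
Angle of view α = 2·arctan(d/2f) with d = 33.5316 mm and f = 515 mm.
d/2f = 0.03255; arctan(0.03255) ≈ 1.8646°, so α ≈ 3.7292°.

3.729°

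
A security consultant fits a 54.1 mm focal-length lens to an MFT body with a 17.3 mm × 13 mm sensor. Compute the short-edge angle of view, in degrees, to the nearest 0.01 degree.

13.70°

Angle of view α = 2·arctan(h/2f) with h = 13 mm and f = 54.1 mm.
h/2f = 0.12015; arctan(0.12015) ≈ 6.8511°, so α ≈ 13.7023°.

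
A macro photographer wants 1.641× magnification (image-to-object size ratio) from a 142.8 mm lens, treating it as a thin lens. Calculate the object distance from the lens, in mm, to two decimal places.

229.82 mm

With m = dᵢ/dₒ and 1/f = 1/dₒ + 1/dᵢ, substituting dᵢ = m·dₒ gives 1/f = (1 + 1/m)/dₒ, hence dₒ = f·(1 + 1/m).
dₒ = 142.8 × (1 + 1/1.641) = 142.8 × 1.60938 ≈ 229.820 mm.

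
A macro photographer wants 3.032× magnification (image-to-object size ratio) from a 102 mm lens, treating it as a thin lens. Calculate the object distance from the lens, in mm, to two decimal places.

With m = dᵢ/dₒ and 1/f = 1/dₒ + 1/dᵢ, substituting dᵢ = m·dₒ gives 1/f = (1 + 1/m)/dₒ, hence dₒ = f·(1 + 1/m).
dₒ = 102 × (1 + 1/3.032) = 102 × 1.32982 ≈ 135.641 mm.

135.64 mm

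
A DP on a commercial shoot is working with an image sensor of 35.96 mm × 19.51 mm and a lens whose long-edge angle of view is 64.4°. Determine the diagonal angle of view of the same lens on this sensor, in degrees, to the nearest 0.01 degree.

From the long-edge AOV: f = 35.96 / (2·tan(32.2°)) = 35.96 / 1.25947 ≈ 28.5518 mm.
Sensor diagonal = √(35.96² + 19.51²) = √1673.7617 ≈ 40.9116 mm.
Diagonal AOV = 2·arctan(40.9116 / (2 × 28.5518)) = 2·arctan(0.71645) ≈ 71.2392°.

71.24°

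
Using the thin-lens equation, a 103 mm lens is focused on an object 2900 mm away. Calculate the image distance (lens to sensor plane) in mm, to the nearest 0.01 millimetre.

106.79 mm

1/dᵢ = 1/f − 1/dₒ = 1/103 − 1/2900 = 0.0093639 mm⁻¹.
dᵢ = 1/0.0093639 ≈ 106.7930 mm.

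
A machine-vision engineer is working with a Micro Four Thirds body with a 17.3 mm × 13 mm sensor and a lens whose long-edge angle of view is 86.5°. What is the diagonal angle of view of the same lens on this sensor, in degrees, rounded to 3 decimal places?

From the long-edge AOV: f = 17.3 / (2·tan(43.25°)) = 17.3 / 1.88141 ≈ 9.1952 mm.
Sensor diagonal = √(17.3² + 13²) = √468.2900 ≈ 21.6400 mm.
Diagonal AOV = 2·arctan(21.6400 / (2 × 9.1952)) = 2·arctan(1.17670) ≈ 99.2819°.

99.282°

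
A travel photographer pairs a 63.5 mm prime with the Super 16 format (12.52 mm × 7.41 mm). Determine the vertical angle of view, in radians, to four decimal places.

0.1166 rad

Angle of view α = 2·arctan(h/2f) with h = 7.41 mm and f = 63.5 mm.
h/2f = 0.05835; arctan(0.05835) ≈ 0.0583 rad, so α ≈ 0.1166 rad.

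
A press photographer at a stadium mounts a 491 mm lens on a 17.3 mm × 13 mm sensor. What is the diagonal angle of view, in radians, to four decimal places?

Sensor diagonal = √(17.3² + 13²) = √468.2900 ≈ 21.6400 mm.
Angle of view α = 2·arctan(d/2f) with d = 21.6400 mm and f = 491 mm.
d/2f = 0.02204; arctan(0.02204) ≈ 0.0220 rad, so α ≈ 0.0441 rad.

0.0441 rad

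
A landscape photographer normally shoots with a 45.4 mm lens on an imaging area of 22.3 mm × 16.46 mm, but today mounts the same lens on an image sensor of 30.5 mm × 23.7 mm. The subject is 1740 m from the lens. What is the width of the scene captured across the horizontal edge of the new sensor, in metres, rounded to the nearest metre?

1169 m

The focal length stays 45.4 mm; the relevant sensor dimension is now w = 30.5 mm. Object distance dₒ = 1740 m = 1.74e+06 mm.
Thin-lens field width W = w·(dₒ − f)/f = 30.5 × (1.74e+06 − 45.4)/45.4 ≈ 1168912.231 mm = 1168.91 m.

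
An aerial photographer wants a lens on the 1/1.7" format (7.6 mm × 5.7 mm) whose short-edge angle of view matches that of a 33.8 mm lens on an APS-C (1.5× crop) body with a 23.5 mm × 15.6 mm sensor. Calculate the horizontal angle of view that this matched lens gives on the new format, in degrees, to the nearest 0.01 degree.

Equal short-edge AOV ⇒ f₂ = f₁ · 5.7/15.6 = 33.8 × 0.36538 ≈ 12.3500 mm.
Horizontal AOV on the new format = 2·arctan(7.6 / (2 × 12.3500)) = 2·arctan(0.30769) ≈ 34.2055°.

34.21°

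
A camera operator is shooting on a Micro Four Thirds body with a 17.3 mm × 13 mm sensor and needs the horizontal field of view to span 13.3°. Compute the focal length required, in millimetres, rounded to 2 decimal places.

74.19 mm

From α = 2·arctan(w/2f) we get f = w / (2·tan(α/2)).
With w = 17.3 mm and α/2 = 6.65°, tan(α/2) ≈ 0.11659, so f ≈ 17.3 / 0.23318 ≈ 74.1926 mm.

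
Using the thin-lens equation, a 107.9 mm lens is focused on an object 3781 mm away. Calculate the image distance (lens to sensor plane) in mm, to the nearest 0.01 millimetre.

1/dᵢ = 1/f − 1/dₒ = 1/107.9 − 1/3781 = 0.0090034 mm⁻¹.
dᵢ = 1/0.0090034 ≈ 111.0696 mm.

111.07 mm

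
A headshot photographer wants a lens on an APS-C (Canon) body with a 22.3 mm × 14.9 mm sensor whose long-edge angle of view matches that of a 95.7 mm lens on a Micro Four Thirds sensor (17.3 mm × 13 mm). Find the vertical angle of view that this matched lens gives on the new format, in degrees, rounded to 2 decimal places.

6.91°

Equal long-edge AOV ⇒ f₂ = f₁ · 22.3/17.3 = 95.7 × 1.28902 ≈ 123.3590 mm.
Vertical AOV on the new format = 2·arctan(14.9 / (2 × 123.3590)) = 2·arctan(0.06039) ≈ 6.9121°.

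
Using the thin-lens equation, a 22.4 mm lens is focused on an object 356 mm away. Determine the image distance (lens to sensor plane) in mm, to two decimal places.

23.90 mm

1/dᵢ = 1/f − 1/dₒ = 1/22.4 − 1/356 = 0.0418339 mm⁻¹.
dᵢ = 1/0.0418339 ≈ 23.9041 mm.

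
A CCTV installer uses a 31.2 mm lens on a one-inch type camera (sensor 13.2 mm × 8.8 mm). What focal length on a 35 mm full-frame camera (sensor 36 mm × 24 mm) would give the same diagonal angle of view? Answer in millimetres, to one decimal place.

85.1 mm

Sensor diagonal = √(13.2² + 8.8²) = √251.6800 ≈ 15.8644 mm.
Sensor diagonal = √(36² + 24²) = √1872.0000 ≈ 43.2666 mm.
Equal angle of view means equal diagonal/f ratio, so f₂ = f₁ · (diagonal₂/diagonal₁) = 31.2 × 43.2666/15.8644.
f₂ = 31.2 × 2.72727 ≈ 85.091 mm.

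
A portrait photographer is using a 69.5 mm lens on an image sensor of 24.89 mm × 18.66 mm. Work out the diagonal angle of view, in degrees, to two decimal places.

25.23°

Sensor diagonal = √(24.89² + 18.66²) = √967.7077 ≈ 31.1080 mm.
Angle of view α = 2·arctan(d/2f) with d = 31.1080 mm and f = 69.5 mm.
d/2f = 0.22380; arctan(0.22380) ≈ 12.6148°, so α ≈ 25.2297°.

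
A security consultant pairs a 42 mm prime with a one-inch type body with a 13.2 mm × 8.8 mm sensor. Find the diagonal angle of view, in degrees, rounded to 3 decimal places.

Sensor diagonal = √(13.2² + 8.8²) = √251.6800 ≈ 15.8644 mm.
Angle of view α = 2·arctan(d/2f) with d = 15.8644 mm and f = 42 mm.
d/2f = 0.18886; arctan(0.18886) ≈ 10.6950°, so α ≈ 21.3901°.

21.390°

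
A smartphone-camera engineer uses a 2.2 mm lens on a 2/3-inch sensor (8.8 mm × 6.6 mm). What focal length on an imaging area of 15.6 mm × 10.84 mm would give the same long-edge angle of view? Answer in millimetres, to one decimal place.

Equal angle of view means equal width/f ratio, so f₂ = f₁ · (width₂/width₁) = 2.2 × 15.6/8.8.
f₂ = 2.2 × 1.77273 ≈ 3.900 mm.

3.9 mm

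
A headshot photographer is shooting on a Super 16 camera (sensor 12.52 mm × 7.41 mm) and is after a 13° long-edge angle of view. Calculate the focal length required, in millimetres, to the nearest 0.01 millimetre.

From α = 2·arctan(w/2f) we get f = w / (2·tan(α/2)).
With w = 12.52 mm and α/2 = 6.5°, tan(α/2) ≈ 0.11394, so f ≈ 12.52 / 0.22787 ≈ 54.9433 mm.

54.94 mm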